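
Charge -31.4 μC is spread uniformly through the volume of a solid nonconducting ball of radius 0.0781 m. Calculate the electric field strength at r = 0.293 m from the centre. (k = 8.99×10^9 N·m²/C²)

Take a concentric spherical Gaussian surface of radius r = 0.293 m (r > R, so the entire charge is enclosed).
Q_enc = -31.4 μC = -3.14×10^-5 C.
Since E is radial and uniform over the Gaussian sphere, Φ = E·4πr² = Q_enc/ε₀.
E = k|Q_enc|/r² = (8.99×10^9)(3.14×10^-5)/(0.293)² = 3.29×10^6 N/C.

E ≈ 3.29×10^6 N/C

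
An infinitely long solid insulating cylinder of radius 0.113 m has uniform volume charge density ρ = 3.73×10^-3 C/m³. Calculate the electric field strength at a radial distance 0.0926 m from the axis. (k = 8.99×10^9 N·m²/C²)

|E| ≈ 1.95e7 N/C

Coaxial Gaussian cylinder, radius r = 0.0926 m, length L (r < R).
Charge inside radius r per length L is ρ·πr²·L, so λ_enc = ρπr² = 1.005e-4 C/m.
Since E is radial and uniform over the curved surface, Φ = E·2πrL = Q_enc/ε₀ = λ_enc L/ε₀.
E = 2k|λ_enc|/r = 2(8.99×10^9)(1.005×10^-4)/(0.0926) = 1.95e7 N/C.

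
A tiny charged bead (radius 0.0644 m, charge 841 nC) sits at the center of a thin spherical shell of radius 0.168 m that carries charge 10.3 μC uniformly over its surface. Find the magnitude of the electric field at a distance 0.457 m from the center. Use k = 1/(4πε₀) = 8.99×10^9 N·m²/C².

Take a concentric spherical Gaussian surface of radius r = 0.457 m (r > 0.168 m, enclosing both).
Q_enc = (841 nC) + (10.3 μC) = 1.114e-5 C.
Gauss's law: E·4πr² = Q_enc/ε₀.
E = k|Q_enc|/r² = (8.99×10^9)(1.114×10^-5)/(0.457)² = 4.80×10^5 N/C.

4.80×10^5 V/m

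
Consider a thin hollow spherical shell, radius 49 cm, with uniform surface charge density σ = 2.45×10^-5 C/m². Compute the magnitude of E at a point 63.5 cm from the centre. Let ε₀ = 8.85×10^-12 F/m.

|E| ≈ 1.65×10^6 V/m

Use a concentric Gaussian sphere at r = 63.5 cm (r > 49 cm).
The entire shell is enclosed: Q_enc = σ·4πR² = (2.45×10^-5)·4π·(0.49)² = 7.392×10^-5 C.
By Gauss's law, ∮E·dA = E·4πr² = Q_enc/ε₀.
E = |Q_enc|/(4πε₀r²) = (7.392×10^-5)/(4π·8.85×10^-12·(0.635)²) = 1.65e6 N/C.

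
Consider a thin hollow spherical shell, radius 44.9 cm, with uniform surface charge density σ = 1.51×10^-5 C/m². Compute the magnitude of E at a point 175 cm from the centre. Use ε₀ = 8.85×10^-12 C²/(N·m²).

1.12e5 N/C

Use a concentric Gaussian sphere at r = 175 cm (r > 44.9 cm).
The entire shell is enclosed: Q_enc = σ·4πR² = (1.51×10^-5)·4π·(0.449)² = 3.825×10^-5 C.
Since E is radial and uniform over the Gaussian sphere, Φ = E·4πr² = Q_enc/ε₀.
E = |Q_enc|/(4πε₀r²) = (3.825e-5)/(4π·8.85×10^-12·(1.75)²) = 1.12e5 N/C.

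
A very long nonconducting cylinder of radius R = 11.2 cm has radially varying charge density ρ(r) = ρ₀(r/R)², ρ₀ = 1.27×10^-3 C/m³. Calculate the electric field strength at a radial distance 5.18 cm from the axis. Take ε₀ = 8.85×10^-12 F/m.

E = 3.98×10^5 N/C

Choose a coaxial cylinder of radius r = 5.18 cm (arbitrary length L) as the Gaussian surface (r < R).
Integrating ρ over the cross-section to radius r: λ_enc = (2πρ₀/R²) ∫₀^r r'^3 dr' = 2πρ₀ r^4/(4·R²) = 1.145×10^-6 C/m.
Gauss's law: E·2πrL = λ_enc L/ε₀.
E = |λ_enc|/(2πε₀r) = (1.145×10^-6)/(2π·8.85×10^-12·0.0518) = 3.98×10^5 N/C.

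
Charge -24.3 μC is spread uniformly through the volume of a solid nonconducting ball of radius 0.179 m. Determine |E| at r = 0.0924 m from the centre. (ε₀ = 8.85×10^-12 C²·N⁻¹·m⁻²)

|E| ≈ 3.52e6 V/m

Symmetry ⇒ E = E(r) r̂. Gaussian sphere of radius r = 0.0924 m (r < R).
Only the charge within r is enclosed: Q_enc = Q·(r/R)³ = (-24.3 μC)·(0.0924 m/0.179 m)³ = -3.342e-6 C.
By Gauss's law, ∮E·dA = E·4πr² = Q_enc/ε₀.
E = |Q_enc|/(4πε₀r²) = (3.342×10^-6)/(4π·8.85×10^-12·(0.0924)²) = 3.52×10^6 N/C.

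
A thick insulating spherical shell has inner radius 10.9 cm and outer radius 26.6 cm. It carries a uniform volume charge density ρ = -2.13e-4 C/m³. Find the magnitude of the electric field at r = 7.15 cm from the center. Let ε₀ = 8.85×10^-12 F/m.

By spherical symmetry E is radial; choose a Gaussian sphere of radius r = 7.15 cm (r < 10.9 cm, inside the empty cavity).
No charge is enclosed, so by Gauss's law E·4πr² = 0 ⇒ E = 0.

|E| = 0 N/C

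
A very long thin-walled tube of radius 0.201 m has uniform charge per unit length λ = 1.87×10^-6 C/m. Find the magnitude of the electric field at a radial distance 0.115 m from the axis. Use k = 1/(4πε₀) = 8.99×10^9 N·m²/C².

By cylindrical symmetry E is radial; use a coaxial Gaussian cylinder of radius 0.115 m and length L (r < 0.201 m, inside the shell).
No charge is enclosed, so Gauss's law gives E·2πrL = 0 ⇒ E = 0.

|E| = 0 N/C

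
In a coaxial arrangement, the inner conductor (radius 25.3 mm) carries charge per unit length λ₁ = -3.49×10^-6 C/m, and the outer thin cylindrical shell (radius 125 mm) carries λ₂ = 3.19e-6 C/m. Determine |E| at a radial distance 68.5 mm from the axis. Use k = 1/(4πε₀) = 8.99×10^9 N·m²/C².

E ≈ 9.16×10^5 N/C

By cylindrical symmetry E is radial; use a coaxial Gaussian cylinder of radius 68.5 mm and length L (between the conductors, 25.3 mm < r < 125 mm).
Only the inner wire is enclosed; the outer shell contributes nothing inside itself. λ_enc = λ₁ = -3.49e-6 C/m.
By Gauss's law (flux through the curved wall only), E·2πrL = λ_enc L/ε₀.
E = 2k|λ_enc|/r = 2(8.99×10^9)(3.49×10^-6)/(0.0685) = 9.16×10^5 N/C.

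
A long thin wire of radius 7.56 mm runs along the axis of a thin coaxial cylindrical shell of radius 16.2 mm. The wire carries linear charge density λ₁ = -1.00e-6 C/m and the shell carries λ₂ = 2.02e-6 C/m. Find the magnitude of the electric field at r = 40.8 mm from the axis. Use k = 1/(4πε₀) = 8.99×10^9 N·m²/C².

E = 4.50e5 N/C

Choose a coaxial cylinder of radius r = 40.8 mm (arbitrary length L) as the Gaussian surface (r > 16.2 mm, enclosing both).
λ_enc = λ₁ + λ₂ = (-1.00e-6) + (2.02×10^-6) = 1.02×10^-6 C/m.
Since E is radial and uniform over the curved surface, Φ = E·2πrL = Q_enc/ε₀ = λ_enc L/ε₀.
E = 2k|λ_enc|/r = 2(8.99×10^9)(1.02×10^-6)/(0.0408) = 4.50×10^5 N/C.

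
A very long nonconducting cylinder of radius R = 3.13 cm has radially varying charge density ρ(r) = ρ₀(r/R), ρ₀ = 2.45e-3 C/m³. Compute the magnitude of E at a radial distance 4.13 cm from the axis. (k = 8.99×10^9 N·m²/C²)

|E| ≈ 2.19e6 N/C

Take a coaxial cylindrical Gaussian surface of radius r = 4.13 cm and length L (r > R, full charge per length enclosed).
λ_enc = 2π ∫₀^R ρ₀(r'/R)^1 r' dr' = 2πρ₀R²/3 = 5.027×10^-6 C/m.
By Gauss's law (flux through the curved wall only), E·2πrL = λ_enc L/ε₀.
E = 2k|λ_enc|/r = 2(8.99×10^9)(5.027×10^-6)/(0.0413) = 2.19×10^6 N/C.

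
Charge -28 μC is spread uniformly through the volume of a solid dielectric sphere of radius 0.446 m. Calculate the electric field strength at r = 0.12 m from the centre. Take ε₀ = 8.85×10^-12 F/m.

Symmetry ⇒ E = E(r) r̂. Gaussian sphere of radius r = 0.12 m (r < R).
For a uniform sphere the enclosed fraction is (r/R)³, so Q_enc = (-28 μC)(0.12/0.446)³ = -5.454×10^-7 C.
Since E is radial and uniform over the Gaussian sphere, Φ = E·4πr² = Q_enc/ε₀.
E = |Q_enc|/(4πε₀r²) = (5.454×10^-7)/(4π·8.85×10^-12·(0.12)²) = 3.41×10^5 N/C.

|E| = 3.41×10^5 N/C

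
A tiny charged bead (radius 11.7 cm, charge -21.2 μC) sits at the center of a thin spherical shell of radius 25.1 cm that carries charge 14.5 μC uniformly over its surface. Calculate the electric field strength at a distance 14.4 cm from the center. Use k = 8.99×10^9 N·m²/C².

|E| = 9.19e6 N/C

Use a concentric Gaussian sphere at r = 14.4 cm (between the bodies, 11.7 cm < r < 25.1 cm).
The shell at 25.1 cm lies outside the Gaussian surface, so Q_enc = -21.2 μC = -2.12×10^-5 C.
Gauss's law: E·4πr² = Q_enc/ε₀.
E = k|Q_enc|/r² = (8.99×10^9)(2.12×10^-5)/(0.144)² = 9.19e6 N/C.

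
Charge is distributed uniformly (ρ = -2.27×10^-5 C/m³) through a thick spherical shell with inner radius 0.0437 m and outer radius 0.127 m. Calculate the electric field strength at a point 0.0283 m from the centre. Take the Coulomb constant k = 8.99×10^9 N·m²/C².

Use a concentric Gaussian sphere at r = 0.0283 m (r < 0.0437 m, inside the empty cavity).
Q_enc = 0 (all charge lies at larger r); Gauss's law gives E = 0.

E = 0 (no enclosed charge)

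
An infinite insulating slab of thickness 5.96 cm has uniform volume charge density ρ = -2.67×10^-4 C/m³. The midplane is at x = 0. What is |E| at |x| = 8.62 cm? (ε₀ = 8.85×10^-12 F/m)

The point |x| = 8.62 cm lies outside the slab (half-thickness 0.0298 m). A symmetric pillbox spanning the full slab encloses Q_enc = ρ·d·A.
Flux = 2EA ⇒ E = |ρ|d/(2ε₀), independent of distance outside.
E = (2.67×10^-4)(0.0596)/(2·8.85×10^-12) = 8.99e5 N/C.

8.99×10^5 N/C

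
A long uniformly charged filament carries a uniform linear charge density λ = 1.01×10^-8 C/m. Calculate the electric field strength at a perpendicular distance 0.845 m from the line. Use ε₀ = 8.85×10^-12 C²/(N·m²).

Take a coaxial cylindrical Gaussian surface of radius r = 0.845 m and length L.
Q_enc = λL, so λ_enc = 1.01e-8 C/m.
By Gauss's law (flux through the curved wall only), E·2πrL = λ_enc L/ε₀.
E = |λ_enc|/(2πε₀r) = (1.01×10^-8)/(2π·8.85×10^-12·0.845) = 215 N/C.

215 V/m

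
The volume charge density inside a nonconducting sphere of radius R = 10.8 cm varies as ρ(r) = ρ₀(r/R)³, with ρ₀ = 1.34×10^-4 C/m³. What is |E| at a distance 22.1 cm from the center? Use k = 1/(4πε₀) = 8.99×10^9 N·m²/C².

|E| = 6.51e4 N/C

Symmetry ⇒ E = E(r) r̂. Gaussian sphere of radius r = 22.1 cm (r > R, all charge enclosed).
Q_enc = 4π ∫₀^R ρ₀(r'/R)^3 r'² dr' = 4πρ₀R³/6 = 3.535e-7 C.
Applying ∮E·dA = Q_enc/ε₀ with Φ = E(4πr²):
E = k|Q_enc|/r² = (8.99×10^9)(3.535×10^-7)/(0.221)² = 6.51e4 N/C.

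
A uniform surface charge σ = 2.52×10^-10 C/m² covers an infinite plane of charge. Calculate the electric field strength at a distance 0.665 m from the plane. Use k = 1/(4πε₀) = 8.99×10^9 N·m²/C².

E = 14.2 V/m

Choose a cylindrical pillbox piercing the sheet, end faces (area A) parallel to it.
Flux Φ = 2EA and Q_enc = σA, so 2EA = σA/ε₀ ⇒ E = |σ|/(2ε₀), independent of distance.
E = 2πk|σ| = 2π(8.99×10^9)(2.52×10^-10) = 14.2 N/C.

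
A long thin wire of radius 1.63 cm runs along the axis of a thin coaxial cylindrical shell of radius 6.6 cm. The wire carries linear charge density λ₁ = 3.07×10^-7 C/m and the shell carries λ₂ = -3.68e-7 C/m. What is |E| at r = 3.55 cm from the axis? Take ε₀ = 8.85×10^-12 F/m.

Coaxial Gaussian cylinder, radius r = 3.55 cm, length L (between the conductors, 1.63 cm < r < 6.6 cm).
Only the inner wire is enclosed; the outer shell contributes nothing inside itself. λ_enc = λ₁ = 3.07×10^-7 C/m.
Gauss's law: E·2πrL = λ_enc L/ε₀.
E = |λ_enc|/(2πε₀r) = (3.07×10^-7)/(2π·8.85×10^-12·0.0355) = 1.56×10^5 N/C.

|E| = 1.56e5 N/C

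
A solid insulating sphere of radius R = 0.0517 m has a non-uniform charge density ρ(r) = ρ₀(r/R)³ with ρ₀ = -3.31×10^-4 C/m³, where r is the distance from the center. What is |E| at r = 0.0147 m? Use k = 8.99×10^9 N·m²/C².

Take a concentric spherical Gaussian surface of radius r = 0.0147 m (r < R).
Integrate the density: Q_enc = 4π ∫₀^r ρ₀(r'/R)^3 r'² dr' = 4πρ₀ r^6/(6·R³) = -5.062e-11 C.
Gauss's law: E·4πr² = Q_enc/ε₀.
E = k|Q_enc|/r² = (8.99×10^9)(5.062×10^-11)/(0.0147)² = 2.11×10^3 N/C.

|E| ≈ 2.11×10^3 N/C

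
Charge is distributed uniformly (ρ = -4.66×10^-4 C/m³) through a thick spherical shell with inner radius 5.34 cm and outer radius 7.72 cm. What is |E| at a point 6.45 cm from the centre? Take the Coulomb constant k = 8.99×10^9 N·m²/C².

Use a concentric Gaussian sphere at r = 6.45 cm (within the shell material, 5.34 cm < r < 7.72 cm).
Only the shell between 5.34 cm and r is enclosed: Q_enc = ρ·(4π/3)(r³ − a³) = (-4.66×10^-4)·(4π/3)·((0.0645)³ − (0.0534)³) = -2.266×10^-7 C.
Since E is radial and uniform over the Gaussian sphere, Φ = E·4πr² = Q_enc/ε₀.
E = k|Q_enc|/r² = (8.99×10^9)(2.266×10^-7)/(0.0645)² = 4.90e5 N/C.

4.90e5 N/C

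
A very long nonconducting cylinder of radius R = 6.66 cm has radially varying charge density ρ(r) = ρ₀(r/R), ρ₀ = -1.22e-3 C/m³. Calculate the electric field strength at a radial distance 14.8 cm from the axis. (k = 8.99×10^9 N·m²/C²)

Take a coaxial cylindrical Gaussian surface of radius r = 14.8 cm and length L (r > R, full charge per length enclosed).
λ_enc = 2π ∫₀^R ρ₀(r'/R)^1 r' dr' = 2πρ₀R²/3 = -1.133e-5 C/m.
Applying ∮E·dA = Q_enc/ε₀ with the end caps contributing no flux:
E = 2k|λ_enc|/r = 2(8.99×10^9)(1.133e-5)/(0.148) = 1.38×10^6 N/C.

1.38×10^6 N/C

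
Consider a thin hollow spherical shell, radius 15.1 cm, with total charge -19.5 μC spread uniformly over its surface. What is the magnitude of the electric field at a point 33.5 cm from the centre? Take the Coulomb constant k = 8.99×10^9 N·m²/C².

E ≈ 1.56×10^6 V/m

Use a concentric Gaussian sphere at r = 33.5 cm (r > 15.1 cm).
The entire shell is enclosed: Q_enc = -1.95e-5 C.
Gauss's law: E·4πr² = Q_enc/ε₀.
E = k|Q_enc|/r² = (8.99×10^9)(1.95e-5)/(0.335)² = 1.56e6 N/C.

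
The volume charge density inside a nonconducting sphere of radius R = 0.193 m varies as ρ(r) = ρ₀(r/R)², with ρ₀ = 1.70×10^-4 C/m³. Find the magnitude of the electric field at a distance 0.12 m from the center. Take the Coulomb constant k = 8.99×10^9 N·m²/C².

|E| ≈ 1.78×10^5 N/C

By spherical symmetry E is radial; choose a Gaussian sphere of radius r = 0.12 m (r < R).
Integrate the density: Q_enc = 4π ∫₀^r ρ₀(r'/R)^2 r'² dr' = 4πρ₀ r^5/(5·R²) = 2.854×10^-7 C.
Since E is radial and uniform over the Gaussian sphere, Φ = E·4πr² = Q_enc/ε₀.
E = k|Q_enc|/r² = (8.99×10^9)(2.854×10^-7)/(0.12)² = 1.78×10^5 N/C.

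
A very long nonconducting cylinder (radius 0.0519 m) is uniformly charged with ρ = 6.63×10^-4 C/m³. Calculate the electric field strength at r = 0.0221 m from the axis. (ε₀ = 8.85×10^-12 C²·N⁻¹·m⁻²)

|E| = 8.28×10^5 N/C

Coaxial Gaussian cylinder, radius r = 0.0221 m, length L (r < R).
Enclosed charge per unit length: λ_enc = ρ·πr² = (6.63×10^-4)π(0.0221)² = 1.017e-6 C/m.
By Gauss's law (flux through the curved wall only), E·2πrL = λ_enc L/ε₀.
E = |λ_enc|/(2πε₀r) = (1.017×10^-6)/(2π·8.85×10^-12·0.0221) = 8.28×10^5 N/C.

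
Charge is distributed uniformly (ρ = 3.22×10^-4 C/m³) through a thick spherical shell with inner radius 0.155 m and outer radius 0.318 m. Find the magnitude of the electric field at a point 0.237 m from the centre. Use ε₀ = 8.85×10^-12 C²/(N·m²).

Symmetry ⇒ E = E(r) r̂. Gaussian sphere of radius r = 0.237 m (within the shell material, 0.155 m < r < 0.318 m).
Only the shell between 0.155 m and r is enclosed: Q_enc = ρ·(4π/3)(r³ − a³) = (3.22e-4)·(4π/3)·((0.237)³ − (0.155)³) = 1.293×10^-5 C.
Gauss's law: E·4πr² = Q_enc/ε₀.
E = |Q_enc|/(4πε₀r²) = (1.293×10^-5)/(4π·8.85×10^-12·(0.237)²) = 2.07×10^6 N/C.

|E| = 2.07e6 N/C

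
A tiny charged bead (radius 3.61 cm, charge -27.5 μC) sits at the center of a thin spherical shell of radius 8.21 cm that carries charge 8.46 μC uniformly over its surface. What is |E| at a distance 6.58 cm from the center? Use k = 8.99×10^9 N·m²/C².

E ≈ 5.71×10^7 N/C

Symmetry ⇒ E = E(r) r̂. Gaussian sphere of radius r = 6.58 cm (between the bodies, 3.61 cm < r < 8.21 cm).
Only the inner charge is enclosed; the outer shell contributes nothing inside itself. Q_enc = -27.5 μC = -2.75×10^-5 C.
Applying ∮E·dA = Q_enc/ε₀ with Φ = E(4πr²):
E = k|Q_enc|/r² = (8.99×10^9)(2.75e-5)/(0.0658)² = 5.71e7 N/C.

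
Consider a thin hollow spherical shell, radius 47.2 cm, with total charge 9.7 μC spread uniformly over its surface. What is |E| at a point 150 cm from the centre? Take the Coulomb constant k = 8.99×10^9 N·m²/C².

|E| = 3.88×10^4 V/m

Take a concentric spherical Gaussian surface of radius r = 150 cm (r > 47.2 cm).
The entire shell is enclosed: Q_enc = 9.70×10^-6 C.
Since E is radial and uniform over the Gaussian sphere, Φ = E·4πr² = Q_enc/ε₀.
E = k|Q_enc|/r² = (8.99×10^9)(9.70e-6)/(1.5)² = 3.88×10^4 N/C.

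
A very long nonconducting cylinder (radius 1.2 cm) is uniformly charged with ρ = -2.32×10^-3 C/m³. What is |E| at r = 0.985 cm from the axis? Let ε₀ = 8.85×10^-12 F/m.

By cylindrical symmetry E is radial; use a coaxial Gaussian cylinder of radius 0.985 cm and length L (r < R).
Charge inside radius r per length L is ρ·πr²·L, so λ_enc = ρπr² = -7.071×10^-7 C/m.
By Gauss's law (flux through the curved wall only), E·2πrL = λ_enc L/ε₀.
E = |λ_enc|/(2πε₀r) = (7.071e-7)/(2π·8.85×10^-12·0.00985) = 1.29e6 N/C.

1.29×10^6 V/m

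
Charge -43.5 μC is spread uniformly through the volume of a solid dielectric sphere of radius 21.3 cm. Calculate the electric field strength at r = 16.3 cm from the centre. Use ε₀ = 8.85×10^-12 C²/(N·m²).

Symmetry ⇒ E = E(r) r̂. Gaussian sphere of radius r = 16.3 cm (r < R).
Only the charge within r is enclosed: Q_enc = Q·(r/R)³ = (-43.5 μC)·(16.3 cm/21.3 cm)³ = -1.949×10^-5 C.
Applying ∮E·dA = Q_enc/ε₀ with Φ = E(4πr²):
E = |Q_enc|/(4πε₀r²) = (1.949×10^-5)/(4π·8.85×10^-12·(0.163)²) = 6.60×10^6 N/C.

|E| = 6.60×10^6 V/m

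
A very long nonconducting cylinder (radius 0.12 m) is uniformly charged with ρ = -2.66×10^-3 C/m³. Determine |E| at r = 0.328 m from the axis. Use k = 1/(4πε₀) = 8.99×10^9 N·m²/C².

|E| = 6.60×10^6 V/m

Coaxial Gaussian cylinder, radius r = 0.328 m, length L (r > 0.12 m, full cross-section enclosed).
λ_enc = ρ·πR² = (-2.66×10^-3)π(0.12)² = -1.203e-4 C/m.
Applying ∮E·dA = Q_enc/ε₀ with the end caps contributing no flux:
E = 2k|λ_enc|/r = 2(8.99×10^9)(1.203e-4)/(0.328) = 6.60×10^6 N/C.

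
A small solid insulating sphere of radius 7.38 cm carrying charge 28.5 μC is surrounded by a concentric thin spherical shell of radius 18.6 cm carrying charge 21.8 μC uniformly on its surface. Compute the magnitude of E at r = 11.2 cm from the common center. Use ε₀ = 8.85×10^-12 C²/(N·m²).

Take a concentric spherical Gaussian surface of radius r = 11.2 cm (between the bodies, 7.38 cm < r < 18.6 cm).
Only the inner charge is enclosed; the outer shell contributes nothing inside itself. Q_enc = 28.5 μC = 2.85×10^-5 C.
Applying ∮E·dA = Q_enc/ε₀ with Φ = E(4πr²):
E = |Q_enc|/(4πε₀r²) = (2.85×10^-5)/(4π·8.85×10^-12·(0.112)²) = 2.04×10^7 N/C.

|E| ≈ 2.04e7 N/C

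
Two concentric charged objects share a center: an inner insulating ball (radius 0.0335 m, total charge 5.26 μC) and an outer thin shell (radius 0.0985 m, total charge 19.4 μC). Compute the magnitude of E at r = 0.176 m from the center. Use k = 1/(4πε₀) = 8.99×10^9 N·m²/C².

E ≈ 7.16×10^6 N/C

Symmetry ⇒ E = E(r) r̂. Gaussian sphere of radius r = 0.176 m (r > 0.0985 m, enclosing both).
Q_enc = (5.26 μC) + (19.4 μC) = 2.466×10^-5 C.
Since E is radial and uniform over the Gaussian sphere, Φ = E·4πr² = Q_enc/ε₀.
E = k|Q_enc|/r² = (8.99×10^9)(2.466e-5)/(0.176)² = 7.16×10^6 N/C.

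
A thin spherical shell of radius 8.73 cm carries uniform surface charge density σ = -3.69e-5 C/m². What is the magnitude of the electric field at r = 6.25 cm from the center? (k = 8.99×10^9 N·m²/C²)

|E| = 0 V/m

Symmetry ⇒ E = E(r) r̂. Gaussian sphere of radius r = 6.25 cm (inside the shell, r < 8.73 cm).
All the charge is outside the Gaussian surface: Q_enc = 0, hence E = 0 everywhere inside the shell.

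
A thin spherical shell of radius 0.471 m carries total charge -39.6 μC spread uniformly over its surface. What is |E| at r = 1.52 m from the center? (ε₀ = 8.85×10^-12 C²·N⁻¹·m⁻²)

Use a concentric Gaussian sphere at r = 1.52 m (r > 0.471 m).
The entire shell is enclosed: Q_enc = -3.96×10^-5 C.
Applying ∮E·dA = Q_enc/ε₀ with Φ = E(4πr²):
E = |Q_enc|/(4πε₀r²) = (3.96×10^-5)/(4π·8.85×10^-12·(1.52)²) = 1.54×10^5 N/C.

E ≈ 1.54e5 V/m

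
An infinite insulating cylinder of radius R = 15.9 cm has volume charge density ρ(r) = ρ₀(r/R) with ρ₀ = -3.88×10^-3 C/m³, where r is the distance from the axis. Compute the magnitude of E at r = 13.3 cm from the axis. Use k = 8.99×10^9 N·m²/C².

E = 1.63×10^7 V/m

Coaxial Gaussian cylinder, radius r = 13.3 cm, length L (r < R).
Integrating ρ over the cross-section to radius r: λ_enc = (2πρ₀/R) ∫₀^r r'^2 dr' = 2πρ₀ r^3/(3·R) = -1.202e-4 C/m.
By Gauss's law (flux through the curved wall only), E·2πrL = λ_enc L/ε₀.
E = 2k|λ_enc|/r = 2(8.99×10^9)(1.202×10^-4)/(0.133) = 1.63×10^7 N/C.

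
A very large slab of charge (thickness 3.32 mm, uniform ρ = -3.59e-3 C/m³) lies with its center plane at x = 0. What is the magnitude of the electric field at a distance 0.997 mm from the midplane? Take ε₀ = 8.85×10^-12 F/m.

By symmetry E is perpendicular to the slab. A Gaussian pillbox from −0.997 mm to +0.997 mm (face area A) lies entirely within the slab.
Q_enc = ρ·(2x)·A and flux = 2EA, so 2EA = 2ρxA/ε₀ ⇒ E = |ρ|x/ε₀.
E = (3.59e-3)(0.000997)/(8.85×10^-12) = 4.04e5 N/C.

|E| ≈ 4.04e5 N/C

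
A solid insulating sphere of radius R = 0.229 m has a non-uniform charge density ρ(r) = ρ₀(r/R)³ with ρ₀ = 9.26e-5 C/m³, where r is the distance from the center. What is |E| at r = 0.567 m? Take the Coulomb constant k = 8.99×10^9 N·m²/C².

Use a concentric Gaussian sphere at r = 0.567 m (r > R, all charge enclosed).
Q_enc = 4π ∫₀^R ρ₀(r'/R)^3 r'² dr' = 4πρ₀R³/6 = 2.329×10^-6 C.
Applying ∮E·dA = Q_enc/ε₀ with Φ = E(4πr²):
E = k|Q_enc|/r² = (8.99×10^9)(2.329×10^-6)/(0.567)² = 6.51e4 N/C.

|E| = 6.51×10^4 N/C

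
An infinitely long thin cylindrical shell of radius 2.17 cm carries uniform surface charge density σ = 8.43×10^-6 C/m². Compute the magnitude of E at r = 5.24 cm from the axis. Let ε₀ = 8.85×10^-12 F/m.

|E| ≈ 3.94×10^5 V/m

Choose a coaxial cylinder of radius r = 5.24 cm (arbitrary length L) as the Gaussian surface (r > 2.17 cm).
The whole shell is enclosed: λ_enc = σ·2πR = (8.43e-6)·2π·(0.0217) = 1.149e-6 C/m.
Applying ∮E·dA = Q_enc/ε₀ with the end caps contributing no flux:
E = |λ_enc|/(2πε₀r) = (1.149e-6)/(2π·8.85×10^-12·0.0524) = 3.94×10^5 N/C.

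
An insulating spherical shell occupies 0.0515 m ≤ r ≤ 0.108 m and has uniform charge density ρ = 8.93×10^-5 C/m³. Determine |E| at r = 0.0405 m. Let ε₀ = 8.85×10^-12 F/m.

Symmetry ⇒ E = E(r) r̂. Gaussian sphere of radius r = 0.0405 m (r < 0.0515 m, inside the empty cavity).
Q_enc = 0 (all charge lies at larger r); Gauss's law gives E = 0.

E = 0 (no enclosed charge)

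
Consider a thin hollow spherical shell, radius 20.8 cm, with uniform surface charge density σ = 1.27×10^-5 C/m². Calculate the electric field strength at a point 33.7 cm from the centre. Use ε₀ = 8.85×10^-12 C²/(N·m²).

|E| ≈ 5.47e5 N/C

Use a concentric Gaussian sphere at r = 33.7 cm (r > 20.8 cm).
The entire shell is enclosed: Q_enc = σ·4πR² = (1.27×10^-5)·4π·(0.208)² = 6.905e-6 C.
Since E is radial and uniform over the Gaussian sphere, Φ = E·4πr² = Q_enc/ε₀.
E = |Q_enc|/(4πε₀r²) = (6.905×10^-6)/(4π·8.85×10^-12·(0.337)²) = 5.47×10^5 N/C.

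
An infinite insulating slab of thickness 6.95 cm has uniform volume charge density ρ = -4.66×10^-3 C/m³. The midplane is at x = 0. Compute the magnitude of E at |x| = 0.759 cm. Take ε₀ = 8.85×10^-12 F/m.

By symmetry E is perpendicular to the slab. A Gaussian pillbox from −0.759 cm to +0.759 cm (face area A) lies entirely within the slab.
Q_enc = ρ·(2x)·A and flux = 2EA, so 2EA = 2ρxA/ε₀ ⇒ E = |ρ|x/ε₀.
E = (4.66e-3)(0.00759)/(8.85×10^-12) = 4.00×10^6 N/C.

|E| = 4.00×10^6 N/C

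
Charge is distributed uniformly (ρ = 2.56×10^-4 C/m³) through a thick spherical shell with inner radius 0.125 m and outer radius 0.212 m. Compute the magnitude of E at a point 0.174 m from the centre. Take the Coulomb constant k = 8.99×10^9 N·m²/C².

E = 1.06e6 N/C

Use a concentric Gaussian sphere at r = 0.174 m (within the shell material, 0.125 m < r < 0.212 m).
Enclosed charge is the volume from a to r: Q_enc = (4π/3)ρ(r³ − a³) = 3.555×10^-6 C.
Gauss's law: E·4πr² = Q_enc/ε₀.
E = k|Q_enc|/r² = (8.99×10^9)(3.555×10^-6)/(0.174)² = 1.06×10^6 N/C.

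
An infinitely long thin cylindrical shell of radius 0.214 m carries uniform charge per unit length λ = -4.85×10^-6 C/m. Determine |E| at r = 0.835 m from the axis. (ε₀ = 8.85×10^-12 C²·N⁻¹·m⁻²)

E = 1.04×10^5 V/m

Take a coaxial cylindrical Gaussian surface of radius r = 0.835 m and length L (r > 0.214 m).
The full line charge is enclosed: λ_enc = -4.85×10^-6 C/m.
By Gauss's law (flux through the curved wall only), E·2πrL = λ_enc L/ε₀.
E = |λ_enc|/(2πε₀r) = (4.85×10^-6)/(2π·8.85×10^-12·0.835) = 1.04×10^5 N/C.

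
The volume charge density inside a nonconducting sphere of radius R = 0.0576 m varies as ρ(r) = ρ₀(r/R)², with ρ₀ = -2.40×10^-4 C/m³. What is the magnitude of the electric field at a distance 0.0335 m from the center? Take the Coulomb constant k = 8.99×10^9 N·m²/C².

Take a concentric spherical Gaussian surface of radius r = 0.0335 m (r < R).
Integrate the density: Q_enc = 4π ∫₀^r ρ₀(r'/R)^2 r'² dr' = 4πρ₀ r^5/(5·R²) = -7.671×10^-9 C.
Gauss's law: E·4πr² = Q_enc/ε₀.
E = k|Q_enc|/r² = (8.99×10^9)(7.671e-9)/(0.0335)² = 6.14×10^4 N/C.

E = 6.14×10^4 N/C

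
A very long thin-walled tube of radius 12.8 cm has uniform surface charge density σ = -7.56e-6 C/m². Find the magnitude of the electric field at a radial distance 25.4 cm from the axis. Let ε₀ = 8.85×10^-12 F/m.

Coaxial Gaussian cylinder, radius r = 25.4 cm, length L (r > 12.8 cm).
The whole shell is enclosed: λ_enc = σ·2πR = (-7.56×10^-6)·2π·(0.128) = -6.08×10^-6 C/m.
Applying ∮E·dA = Q_enc/ε₀ with the end caps contributing no flux:
E = |λ_enc|/(2πε₀r) = (6.08e-6)/(2π·8.85×10^-12·0.254) = 4.30×10^5 N/C.

4.30×10^5 N/C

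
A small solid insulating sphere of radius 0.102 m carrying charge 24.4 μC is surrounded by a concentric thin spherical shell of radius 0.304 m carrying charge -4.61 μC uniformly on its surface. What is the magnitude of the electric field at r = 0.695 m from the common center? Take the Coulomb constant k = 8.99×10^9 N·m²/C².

E = 3.68×10^5 N/C

Use a concentric Gaussian sphere at r = 0.695 m (r > 0.304 m, enclosing both).
Q_enc = (24.4 μC) + (-4.61 μC) = 1.979×10^-5 C.
Gauss's law: E·4πr² = Q_enc/ε₀.
E = k|Q_enc|/r² = (8.99×10^9)(1.979×10^-5)/(0.695)² = 3.68×10^5 N/C.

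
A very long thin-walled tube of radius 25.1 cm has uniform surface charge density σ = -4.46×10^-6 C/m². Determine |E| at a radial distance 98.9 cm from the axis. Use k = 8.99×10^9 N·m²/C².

By cylindrical symmetry E is radial; use a coaxial Gaussian cylinder of radius 98.9 cm and length L (r > 25.1 cm).
The whole shell is enclosed: λ_enc = σ·2πR = (-4.46×10^-6)·2π·(0.251) = -7.034×10^-6 C/m.
Since E is radial and uniform over the curved surface, Φ = E·2πrL = Q_enc/ε₀ = λ_enc L/ε₀.
E = 2k|λ_enc|/r = 2(8.99×10^9)(7.034e-6)/(0.989) = 1.28×10^5 N/C.

1.28×10^5 N/C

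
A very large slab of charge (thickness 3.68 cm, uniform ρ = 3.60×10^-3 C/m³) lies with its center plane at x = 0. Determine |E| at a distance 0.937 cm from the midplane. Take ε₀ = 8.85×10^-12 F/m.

E ≈ 3.81×10^6 N/C

By symmetry E is perpendicular to the slab. A Gaussian pillbox from −0.937 cm to +0.937 cm (face area A) lies entirely within the slab.
Q_enc = ρ·(2x)·A and flux = 2EA, so 2EA = 2ρxA/ε₀ ⇒ E = |ρ|x/ε₀.
E = (3.60×10^-3)(0.00937)/(8.85×10^-12) = 3.81×10^6 N/C.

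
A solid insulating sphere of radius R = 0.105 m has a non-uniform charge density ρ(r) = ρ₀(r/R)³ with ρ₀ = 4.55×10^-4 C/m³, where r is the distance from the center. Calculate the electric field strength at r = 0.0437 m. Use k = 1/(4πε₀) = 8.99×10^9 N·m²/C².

By spherical symmetry E is radial; choose a Gaussian sphere of radius r = 0.0437 m (r < R).
Integrate the density: Q_enc = 4π ∫₀^r ρ₀(r'/R)^3 r'² dr' = 4πρ₀ r^6/(6·R³) = 5.733e-9 C.
By Gauss's law, ∮E·dA = E·4πr² = Q_enc/ε₀.
E = k|Q_enc|/r² = (8.99×10^9)(5.733×10^-9)/(0.0437)² = 2.70e4 N/C.

E ≈ 2.70×10^4 V/m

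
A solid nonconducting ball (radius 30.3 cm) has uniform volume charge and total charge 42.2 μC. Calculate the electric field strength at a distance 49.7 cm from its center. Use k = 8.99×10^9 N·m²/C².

E = 1.54×10^6 N/C

By spherical symmetry E is radial; choose a Gaussian sphere of radius r = 49.7 cm (r > R, so the entire charge is enclosed).
Q_enc = 42.2 μC = 4.22e-5 C.
Since E is radial and uniform over the Gaussian sphere, Φ = E·4πr² = Q_enc/ε₀.
E = k|Q_enc|/r² = (8.99×10^9)(4.22×10^-5)/(0.497)² = 1.54×10^6 N/C.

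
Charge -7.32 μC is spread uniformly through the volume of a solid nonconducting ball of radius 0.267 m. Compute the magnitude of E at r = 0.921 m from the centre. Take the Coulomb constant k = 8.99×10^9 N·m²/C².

Take a concentric spherical Gaussian surface of radius r = 0.921 m (r > R, so the entire charge is enclosed).
Q_enc = -7.32 μC = -7.32×10^-6 C.
Applying ∮E·dA = Q_enc/ε₀ with Φ = E(4πr²):
E = k|Q_enc|/r² = (8.99×10^9)(7.32×10^-6)/(0.921)² = 7.76×10^4 N/C.

|E| = 7.76e4 N/C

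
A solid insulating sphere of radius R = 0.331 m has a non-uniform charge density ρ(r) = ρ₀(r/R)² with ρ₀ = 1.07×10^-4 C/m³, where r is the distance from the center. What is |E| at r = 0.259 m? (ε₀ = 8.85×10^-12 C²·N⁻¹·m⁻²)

Use a concentric Gaussian sphere at r = 0.259 m (r < R).
Integrate the density: Q_enc = 4π ∫₀^r ρ₀(r'/R)^2 r'² dr' = 4πρ₀ r^5/(5·R²) = 2.861×10^-6 C.
Applying ∮E·dA = Q_enc/ε₀ with Φ = E(4πr²):
E = |Q_enc|/(4πε₀r²) = (2.861×10^-6)/(4π·8.85×10^-12·(0.259)²) = 3.83×10^5 N/C.

|E| = 3.83×10^5 N/C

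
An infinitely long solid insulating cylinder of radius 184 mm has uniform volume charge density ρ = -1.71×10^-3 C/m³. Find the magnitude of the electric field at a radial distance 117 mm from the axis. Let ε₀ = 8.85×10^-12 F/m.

By cylindrical symmetry E is radial; use a coaxial Gaussian cylinder of radius 117 mm and length L (r < R).
Enclosed charge per unit length: λ_enc = ρ·πr² = (-1.71e-3)π(0.117)² = -7.354e-5 C/m.
Applying ∮E·dA = Q_enc/ε₀ with the end caps contributing no flux:
E = |λ_enc|/(2πε₀r) = (7.354e-5)/(2π·8.85×10^-12·0.117) = 1.13e7 N/C.

|E| ≈ 1.13×10^7 N/C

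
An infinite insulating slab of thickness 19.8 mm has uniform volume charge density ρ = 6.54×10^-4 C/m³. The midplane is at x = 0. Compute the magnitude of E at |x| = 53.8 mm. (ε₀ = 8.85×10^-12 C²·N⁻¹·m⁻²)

The point |x| = 53.8 mm lies outside the slab (half-thickness 0.0099 m). A symmetric pillbox spanning the full slab encloses Q_enc = ρ·d·A.
Flux = 2EA ⇒ E = |ρ|d/(2ε₀), independent of distance outside.
E = (6.54×10^-4)(0.0198)/(2·8.85×10^-12) = 7.32×10^5 N/C.

E = 7.32×10^5 N/C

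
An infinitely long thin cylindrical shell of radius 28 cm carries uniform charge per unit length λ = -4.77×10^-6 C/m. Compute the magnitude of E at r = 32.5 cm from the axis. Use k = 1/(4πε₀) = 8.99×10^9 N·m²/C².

E = 2.64e5 V/m

Choose a coaxial cylinder of radius r = 32.5 cm (arbitrary length L) as the Gaussian surface (r > 28 cm).
The full line charge is enclosed: λ_enc = -4.77e-6 C/m.
By Gauss's law (flux through the curved wall only), E·2πrL = λ_enc L/ε₀.
E = 2k|λ_enc|/r = 2(8.99×10^9)(4.77×10^-6)/(0.325) = 2.64×10^5 N/C.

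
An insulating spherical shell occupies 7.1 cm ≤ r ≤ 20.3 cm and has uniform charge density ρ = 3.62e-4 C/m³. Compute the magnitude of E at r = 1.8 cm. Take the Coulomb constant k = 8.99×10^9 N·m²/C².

Symmetry ⇒ E = E(r) r̂. Gaussian sphere of radius r = 1.8 cm (r < 7.1 cm, inside the empty cavity).
No charge is enclosed, so by Gauss's law E·4πr² = 0 ⇒ E = 0.

E = 0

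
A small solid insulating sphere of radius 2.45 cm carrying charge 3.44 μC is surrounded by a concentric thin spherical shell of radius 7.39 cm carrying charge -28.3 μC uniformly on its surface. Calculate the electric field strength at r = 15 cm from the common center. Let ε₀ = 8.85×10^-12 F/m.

E = 9.93×10^6 V/m

Symmetry ⇒ E = E(r) r̂. Gaussian sphere of radius r = 15 cm (r > 7.39 cm, enclosing both).
Q_enc = (3.44 μC) + (-28.3 μC) = -2.486e-5 C.
By Gauss's law, ∮E·dA = E·4πr² = Q_enc/ε₀.
E = |Q_enc|/(4πε₀r²) = (2.486×10^-5)/(4π·8.85×10^-12·(0.15)²) = 9.93×10^6 N/C.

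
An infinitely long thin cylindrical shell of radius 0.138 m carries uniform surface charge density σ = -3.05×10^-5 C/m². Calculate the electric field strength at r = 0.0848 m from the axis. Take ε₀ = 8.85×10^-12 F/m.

Coaxial Gaussian cylinder, radius r = 0.0848 m, length L (r < 0.138 m, inside the shell).
No charge is enclosed, so Gauss's law gives E·2πrL = 0 ⇒ E = 0.

|E| = 0 V/m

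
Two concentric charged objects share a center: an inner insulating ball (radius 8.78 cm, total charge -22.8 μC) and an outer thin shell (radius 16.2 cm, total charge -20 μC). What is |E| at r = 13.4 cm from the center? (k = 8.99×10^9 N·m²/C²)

1.14e7 V/m

Use a concentric Gaussian sphere at r = 13.4 cm (between the bodies, 8.78 cm < r < 16.2 cm).
Only the inner charge is enclosed; the outer shell contributes nothing inside itself. Q_enc = -22.8 μC = -2.28×10^-5 C.
Applying ∮E·dA = Q_enc/ε₀ with Φ = E(4πr²):
E = k|Q_enc|/r² = (8.99×10^9)(2.28×10^-5)/(0.134)² = 1.14×10^7 N/C.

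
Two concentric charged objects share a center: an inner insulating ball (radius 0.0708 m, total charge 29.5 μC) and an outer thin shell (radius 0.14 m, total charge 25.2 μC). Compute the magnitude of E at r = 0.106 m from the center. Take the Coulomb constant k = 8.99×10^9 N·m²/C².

2.36e7 N/C

Use a concentric Gaussian sphere at r = 0.106 m (between the bodies, 0.0708 m < r < 0.14 m).
Only the inner charge is enclosed; the outer shell contributes nothing inside itself. Q_enc = 29.5 μC = 2.95×10^-5 C.
Applying ∮E·dA = Q_enc/ε₀ with Φ = E(4πr²):
E = k|Q_enc|/r² = (8.99×10^9)(2.95×10^-5)/(0.106)² = 2.36×10^7 N/C.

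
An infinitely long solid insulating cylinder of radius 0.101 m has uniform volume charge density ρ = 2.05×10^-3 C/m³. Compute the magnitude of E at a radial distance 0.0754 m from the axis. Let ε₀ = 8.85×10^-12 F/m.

Coaxial Gaussian cylinder, radius r = 0.0754 m, length L (r < R).
Enclosed charge per unit length: λ_enc = ρ·πr² = (2.05e-3)π(0.0754)² = 3.661×10^-5 C/m.
By Gauss's law (flux through the curved wall only), E·2πrL = λ_enc L/ε₀.
E = |λ_enc|/(2πε₀r) = (3.661×10^-5)/(2π·8.85×10^-12·0.0754) = 8.73×10^6 N/C.

8.73×10^6 V/m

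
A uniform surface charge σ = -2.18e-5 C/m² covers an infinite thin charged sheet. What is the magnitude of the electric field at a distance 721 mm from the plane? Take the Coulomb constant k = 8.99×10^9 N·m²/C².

The symmetry is planar: E is normal to the sheet and the same magnitude on both sides. Take a pillbox straddling the sheet with end-cap area A.
Only the two end caps contribute flux: Φ = 2EA. With Q_enc = σA, Gauss's law gives E = |σ|/(2ε₀).
E = 2πk|σ| = 2π(8.99×10^9)(2.18e-5) = 1.23×10^6 N/C.

E ≈ 1.23e6 N/C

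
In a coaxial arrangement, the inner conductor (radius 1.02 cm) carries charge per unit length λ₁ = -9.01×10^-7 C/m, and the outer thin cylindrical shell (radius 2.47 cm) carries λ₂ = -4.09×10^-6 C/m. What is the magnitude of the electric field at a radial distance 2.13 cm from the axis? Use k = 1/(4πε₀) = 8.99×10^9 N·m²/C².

E ≈ 7.61×10^5 N/C

By cylindrical symmetry E is radial; use a coaxial Gaussian cylinder of radius 2.13 cm and length L (between the conductors, 1.02 cm < r < 2.47 cm).
The shell at 2.47 cm lies outside the Gaussian surface, so λ_enc = λ₁ = -9.01×10^-7 C/m.
Since E is radial and uniform over the curved surface, Φ = E·2πrL = Q_enc/ε₀ = λ_enc L/ε₀.
E = 2k|λ_enc|/r = 2(8.99×10^9)(9.01e-7)/(0.0213) = 7.61e5 N/C.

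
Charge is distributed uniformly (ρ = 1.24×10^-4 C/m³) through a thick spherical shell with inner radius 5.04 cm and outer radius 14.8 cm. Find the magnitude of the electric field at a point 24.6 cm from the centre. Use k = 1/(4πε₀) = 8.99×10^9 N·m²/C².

|E| ≈ 2.40×10^5 N/C

Take a concentric spherical Gaussian surface of radius r = 24.6 cm (r > 14.8 cm, enclosing the whole shell).
Q_enc = ρ·(4π/3)(b³ − a³) = (1.24×10^-4)·(4π/3)·((0.148)³ − (0.0504)³) = 1.617×10^-6 C.
By Gauss's law, ∮E·dA = E·4πr² = Q_enc/ε₀.
E = k|Q_enc|/r² = (8.99×10^9)(1.617×10^-6)/(0.246)² = 2.40×10^5 N/C.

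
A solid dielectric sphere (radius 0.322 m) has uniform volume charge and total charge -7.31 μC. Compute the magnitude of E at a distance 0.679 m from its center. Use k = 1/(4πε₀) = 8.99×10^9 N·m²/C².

1.43×10^5 N/C

By spherical symmetry E is radial; choose a Gaussian sphere of radius r = 0.679 m (r > R, so the entire charge is enclosed).
Q_enc = -7.31 μC = -7.31e-6 C.
Applying ∮E·dA = Q_enc/ε₀ with Φ = E(4πr²):
E = k|Q_enc|/r² = (8.99×10^9)(7.31×10^-6)/(0.679)² = 1.43×10^5 N/C.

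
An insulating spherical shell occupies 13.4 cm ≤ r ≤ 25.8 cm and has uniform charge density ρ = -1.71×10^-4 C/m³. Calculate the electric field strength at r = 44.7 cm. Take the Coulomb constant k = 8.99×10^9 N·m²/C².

E ≈ 4.76×10^5 N/C

Symmetry ⇒ E = E(r) r̂. Gaussian sphere of radius r = 44.7 cm (r > 25.8 cm, enclosing the whole shell).
Q_enc = ρ·(4π/3)(b³ − a³) = (-1.71×10^-4)·(4π/3)·((0.258)³ − (0.134)³) = -1.058×10^-5 C.
Gauss's law: E·4πr² = Q_enc/ε₀.
E = k|Q_enc|/r² = (8.99×10^9)(1.058×10^-5)/(0.447)² = 4.76e5 N/C.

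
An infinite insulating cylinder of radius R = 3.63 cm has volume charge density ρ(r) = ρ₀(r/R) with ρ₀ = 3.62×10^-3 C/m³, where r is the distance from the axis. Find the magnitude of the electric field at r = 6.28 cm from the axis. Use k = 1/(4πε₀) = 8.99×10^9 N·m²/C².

By cylindrical symmetry E is radial; use a coaxial Gaussian cylinder of radius 6.28 cm and length L (r > R, full charge per length enclosed).
λ_enc = 2π ∫₀^R ρ₀(r'/R)^1 r' dr' = 2πρ₀R²/3 = 9.99e-6 C/m.
Applying ∮E·dA = Q_enc/ε₀ with the end caps contributing no flux:
E = 2k|λ_enc|/r = 2(8.99×10^9)(9.99e-6)/(0.0628) = 2.86×10^6 N/C.

|E| ≈ 2.86×10^6 N/C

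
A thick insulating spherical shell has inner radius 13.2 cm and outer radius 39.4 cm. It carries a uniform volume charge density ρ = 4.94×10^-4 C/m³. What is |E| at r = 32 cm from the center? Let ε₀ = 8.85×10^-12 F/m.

5.54×10^6 N/C

Symmetry ⇒ E = E(r) r̂. Gaussian sphere of radius r = 32 cm (within the shell material, 13.2 cm < r < 39.4 cm).
Enclosed charge is the volume from a to r: Q_enc = (4π/3)ρ(r³ − a³) = 6.305×10^-5 C.
Since E is radial and uniform over the Gaussian sphere, Φ = E·4πr² = Q_enc/ε₀.
E = |Q_enc|/(4πε₀r²) = (6.305×10^-5)/(4π·8.85×10^-12·(0.32)²) = 5.54×10^6 N/C.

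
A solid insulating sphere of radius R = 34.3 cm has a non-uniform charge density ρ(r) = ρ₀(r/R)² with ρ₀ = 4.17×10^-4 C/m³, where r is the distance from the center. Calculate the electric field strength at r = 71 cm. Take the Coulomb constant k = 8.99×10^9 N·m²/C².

|E| = 7.54e5 N/C

Take a concentric spherical Gaussian surface of radius r = 71 cm (r > R, all charge enclosed).
Q_enc = 4π ∫₀^R ρ₀(r'/R)^2 r'² dr' = 4πρ₀R³/5 = 4.229×10^-5 C.
By Gauss's law, ∮E·dA = E·4πr² = Q_enc/ε₀.
E = k|Q_enc|/r² = (8.99×10^9)(4.229×10^-5)/(0.71)² = 7.54×10^5 N/C.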